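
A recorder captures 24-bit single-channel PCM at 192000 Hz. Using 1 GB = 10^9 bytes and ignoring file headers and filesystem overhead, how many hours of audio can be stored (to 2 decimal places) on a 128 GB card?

Uncompressed byte rate = 192,000 × 3 × 1 = 576,000 bytes/s.
Capacity = 128 × 1,000,000,000 = 128,000,000,000 bytes.
128,000,000,000 / 576,000 ≈ 222222.22 s → 61.73 hours.

61.73 hours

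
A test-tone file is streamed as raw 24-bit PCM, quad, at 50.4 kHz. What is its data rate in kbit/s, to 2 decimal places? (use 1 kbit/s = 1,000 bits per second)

Bit rate = 50,400 × 24 × 4 = 4,838,400 bits/s.
= 4838.40 kbit/s.

4838.40 kbit/s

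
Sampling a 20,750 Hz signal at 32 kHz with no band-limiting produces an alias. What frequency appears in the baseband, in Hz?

Nyquist = 32,000/2 = 16,000 Hz; 20,750 Hz exceeds it.
Alias = |20,750 − 1×32,000| = |20,750 − 32,000| = 11,250 Hz.

11,250 Hz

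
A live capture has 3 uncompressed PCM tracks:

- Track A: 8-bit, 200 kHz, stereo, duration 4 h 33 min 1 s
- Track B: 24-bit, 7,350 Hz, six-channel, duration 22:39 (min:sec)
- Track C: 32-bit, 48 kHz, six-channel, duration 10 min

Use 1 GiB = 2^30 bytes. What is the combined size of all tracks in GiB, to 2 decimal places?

6.91 GiB

Track A: 4 h 33 min 1 s = 16,381 s; 200,000 × 16,381 × 1 × 2 = 6,552,400,000 bytes.
Track B: 22:39 (min:sec) = 1,359 s; 7,350 × 1,359 × 3 × 6 = 179,795,700 bytes.
Track C: 10 min = 600 s; 48,000 × 600 × 4 × 6 = 691,200,000 bytes.
Total = 7,423,395,700 bytes = 6.91 GiB.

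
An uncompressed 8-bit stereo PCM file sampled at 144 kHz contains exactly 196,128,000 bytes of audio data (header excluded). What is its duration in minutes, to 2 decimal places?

Byte rate = 144,000 × 1 × 2 = 288,000 bytes/s.
Duration = 196,128,000 / 288,000 = 681 s.
681 s / 60 = 11.35 minutes.

11.35 minutes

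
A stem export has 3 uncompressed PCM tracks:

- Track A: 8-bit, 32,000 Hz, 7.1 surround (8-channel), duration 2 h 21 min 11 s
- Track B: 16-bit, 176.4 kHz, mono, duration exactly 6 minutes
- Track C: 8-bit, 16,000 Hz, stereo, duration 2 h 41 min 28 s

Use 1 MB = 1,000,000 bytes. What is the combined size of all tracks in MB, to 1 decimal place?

Track A: 2 h 21 min 11 s = 8,471 s; 32,000 × 8,471 × 1 × 8 = 2,168,576,000 bytes.
Track B: exactly 6 minutes = 360 s; 176,400 × 360 × 2 × 1 = 127,008,000 bytes.
Track C: 2 h 41 min 28 s = 9,688 s; 16,000 × 9,688 × 1 × 2 = 310,016,000 bytes.
Total = 2,605,600,000 bytes = 2605.6 MB.

2605.6 MB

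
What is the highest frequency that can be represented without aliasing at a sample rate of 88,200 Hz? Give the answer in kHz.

Nyquist frequency = sample rate / 2 = 88,200 / 2 = 44.1 kHz.

44.1 kHz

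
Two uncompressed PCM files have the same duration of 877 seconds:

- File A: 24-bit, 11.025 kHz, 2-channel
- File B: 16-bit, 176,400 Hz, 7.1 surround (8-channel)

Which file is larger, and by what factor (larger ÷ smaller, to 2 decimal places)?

File A: 11,025 × 3 × 2 = 66,150 bytes/s.
File B: 176,400 × 2 × 8 = 2,822,400 bytes/s.
File B is larger; ratio = 2,475,244,800 / 58,013,550 = 42.67.

File B, by a factor of 42.67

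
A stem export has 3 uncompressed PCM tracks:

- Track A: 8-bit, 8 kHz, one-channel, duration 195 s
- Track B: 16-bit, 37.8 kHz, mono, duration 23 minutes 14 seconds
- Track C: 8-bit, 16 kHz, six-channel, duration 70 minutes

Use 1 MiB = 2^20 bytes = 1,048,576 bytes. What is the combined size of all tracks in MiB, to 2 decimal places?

486.51 MiB

Track A: 8,000 × 195 × 1 × 1 = 1,560,000 bytes.
Track B: 23 minutes 14 seconds = 1,394 s; 37,800 × 1,394 × 2 × 1 = 105,386,400 bytes.
Track C: 70 minutes = 4,200 s; 16,000 × 4,200 × 1 × 6 = 403,200,000 bytes.
Total = 510,146,400 bytes = 486.51 MiB.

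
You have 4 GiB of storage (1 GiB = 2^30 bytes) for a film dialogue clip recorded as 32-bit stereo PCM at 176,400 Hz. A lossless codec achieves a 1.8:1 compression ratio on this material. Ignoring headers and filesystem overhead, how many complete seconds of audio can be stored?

Uncompressed byte rate = 176,400 × 4 × 2 = 1,411,200 bytes/s.
After 1.8:1 compression, effective rate ≈ 784000 bytes/s.
Capacity = 4 × 1,073,741,824 = 4,294,967,296 bytes.
4,294,967,296 / effective rate ≈ 5478.27 s → 5,478 seconds.

5,478 seconds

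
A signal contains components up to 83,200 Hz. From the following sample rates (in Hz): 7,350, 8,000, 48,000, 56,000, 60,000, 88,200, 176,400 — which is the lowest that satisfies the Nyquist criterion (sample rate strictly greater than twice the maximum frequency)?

176,400 Hz

Need sample rate > 2 × 83,200 = 166,400 Hz.
Lowest listed rate above 166,400 Hz is 176,400 Hz.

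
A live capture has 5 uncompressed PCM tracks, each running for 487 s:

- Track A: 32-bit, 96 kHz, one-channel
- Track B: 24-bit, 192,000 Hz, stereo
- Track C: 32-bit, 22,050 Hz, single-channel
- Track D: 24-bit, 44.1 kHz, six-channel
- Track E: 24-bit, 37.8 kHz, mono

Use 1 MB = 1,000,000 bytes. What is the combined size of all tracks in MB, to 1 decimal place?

Track A: 96,000 × 487 × 4 × 1 = 187,008,000 bytes.
Track B: 192,000 × 487 × 3 × 2 = 561,024,000 bytes.
Track C: 22,050 × 487 × 4 × 1 = 42,953,400 bytes.
Track D: 44,100 × 487 × 3 × 6 = 386,580,600 bytes.
Track E: 37,800 × 487 × 3 × 1 = 55,225,800 bytes.
Total = 1,232,791,800 bytes = 1232.8 MB.

1232.8 MB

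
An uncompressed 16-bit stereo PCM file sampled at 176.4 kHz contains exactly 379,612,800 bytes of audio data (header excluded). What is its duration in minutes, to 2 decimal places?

Byte rate = 176,400 × 2 × 2 = 705,600 bytes/s.
Duration = 379,612,800 / 705,600 = 538 s.
538 s / 60 = 8.97 minutes.

8.97 minutes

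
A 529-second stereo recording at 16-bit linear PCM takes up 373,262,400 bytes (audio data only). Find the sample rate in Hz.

176,400 Hz

Bytes = sample_rate × seconds × bytes_per_sample × channels.
sample_rate = 373,262,400 / (529 × 2 × 2) = 373,262,400 / 2,116 = 176,400 Hz.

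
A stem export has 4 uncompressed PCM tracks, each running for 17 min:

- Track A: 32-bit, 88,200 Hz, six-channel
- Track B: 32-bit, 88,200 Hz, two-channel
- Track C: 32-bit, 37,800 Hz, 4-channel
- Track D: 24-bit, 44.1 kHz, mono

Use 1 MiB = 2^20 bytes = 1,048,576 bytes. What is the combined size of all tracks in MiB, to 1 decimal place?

3462.5 MiB

17 min = 1,020 s.
Track A: 88,200 × 1,020 × 4 × 6 = 2,159,136,000 bytes.
Track B: 88,200 × 1,020 × 4 × 2 = 719,712,000 bytes.
Track C: 37,800 × 1,020 × 4 × 4 = 616,896,000 bytes.
Track D: 44,100 × 1,020 × 3 × 1 = 134,946,000 bytes.
Total = 3,630,690,000 bytes = 3462.5 MiB.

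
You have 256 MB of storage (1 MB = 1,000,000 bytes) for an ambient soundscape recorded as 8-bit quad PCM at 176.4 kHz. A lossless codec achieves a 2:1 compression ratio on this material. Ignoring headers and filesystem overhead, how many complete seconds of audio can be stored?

725 seconds

Uncompressed byte rate = 176,400 × 1 × 4 = 705,600 bytes/s.
After 2:1 compression, effective rate ≈ 352800 bytes/s.
Capacity = 256 × 1,000,000 = 256,000,000 bytes.
256,000,000 / effective rate ≈ 725.62 s → 725 seconds.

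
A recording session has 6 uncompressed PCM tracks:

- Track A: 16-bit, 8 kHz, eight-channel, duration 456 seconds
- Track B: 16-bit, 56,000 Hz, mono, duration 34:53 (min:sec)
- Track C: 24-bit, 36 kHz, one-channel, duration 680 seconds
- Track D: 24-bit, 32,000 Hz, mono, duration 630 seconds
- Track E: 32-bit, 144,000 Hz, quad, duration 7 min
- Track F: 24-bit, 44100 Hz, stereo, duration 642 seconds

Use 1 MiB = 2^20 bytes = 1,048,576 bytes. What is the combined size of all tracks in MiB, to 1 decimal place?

1491.8 MiB

Track A: 8,000 × 456 × 2 × 8 = 58,368,000 bytes.
Track B: 34:53 (min:sec) = 2,093 s; 56,000 × 2,093 × 2 × 1 = 234,416,000 bytes.
Track C: 36,000 × 680 × 3 × 1 = 73,440,000 bytes.
Track D: 32,000 × 630 × 3 × 1 = 60,480,000 bytes.
Track E: 7 min = 420 s; 144,000 × 420 × 4 × 4 = 967,680,000 bytes.
Track F: 44,100 × 642 × 3 × 2 = 169,873,200 bytes.
Total = 1,564,257,200 bytes = 1491.8 MiB.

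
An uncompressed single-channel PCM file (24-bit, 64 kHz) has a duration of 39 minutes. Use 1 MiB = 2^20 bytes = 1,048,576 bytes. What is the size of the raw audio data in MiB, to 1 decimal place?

428.5 MiB

Duration = 39 minutes = 2,340 s.
Bytes = 64,000 samples/s × 2,340 s × 3 bytes/sample × 1 ch = 449,280,000 bytes.
449,280,000 / 1,048,576 = 428.5 MiB.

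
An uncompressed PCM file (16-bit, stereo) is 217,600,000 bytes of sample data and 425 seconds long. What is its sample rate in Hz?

128,000 Hz

Bytes = sample_rate × seconds × bytes_per_sample × channels.
sample_rate = 217,600,000 / (425 × 2 × 2) = 217,600,000 / 1,700 = 128,000 Hz.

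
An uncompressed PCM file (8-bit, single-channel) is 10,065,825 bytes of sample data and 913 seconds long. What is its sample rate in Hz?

11,025 Hz

Bytes = sample_rate × seconds × bytes_per_sample × channels.
sample_rate = 10,065,825 / (913 × 1 × 1) = 10,065,825 / 913 = 11,025 Hz.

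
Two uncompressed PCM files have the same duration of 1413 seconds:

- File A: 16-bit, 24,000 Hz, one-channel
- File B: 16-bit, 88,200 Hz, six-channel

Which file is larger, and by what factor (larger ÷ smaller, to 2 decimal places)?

File B, by a factor of 22.05

File A: 24,000 × 2 × 1 = 48,000 bytes/s.
File B: 88,200 × 2 × 6 = 1,058,400 bytes/s.
File B is larger; ratio = 1,495,519,200 / 67,824,000 = 22.05.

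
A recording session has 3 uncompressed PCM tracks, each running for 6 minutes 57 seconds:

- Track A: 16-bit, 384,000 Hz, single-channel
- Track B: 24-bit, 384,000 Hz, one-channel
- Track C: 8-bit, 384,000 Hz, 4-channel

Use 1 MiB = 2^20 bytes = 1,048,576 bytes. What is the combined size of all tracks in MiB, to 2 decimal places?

6 minutes 57 seconds = 417 s.
Track A: 384,000 × 417 × 2 × 1 = 320,256,000 bytes.
Track B: 384,000 × 417 × 3 × 1 = 480,384,000 bytes.
Track C: 384,000 × 417 × 1 × 4 = 640,512,000 bytes.
Total = 1,441,152,000 bytes = 1374.39 MiB.

1374.39 MiB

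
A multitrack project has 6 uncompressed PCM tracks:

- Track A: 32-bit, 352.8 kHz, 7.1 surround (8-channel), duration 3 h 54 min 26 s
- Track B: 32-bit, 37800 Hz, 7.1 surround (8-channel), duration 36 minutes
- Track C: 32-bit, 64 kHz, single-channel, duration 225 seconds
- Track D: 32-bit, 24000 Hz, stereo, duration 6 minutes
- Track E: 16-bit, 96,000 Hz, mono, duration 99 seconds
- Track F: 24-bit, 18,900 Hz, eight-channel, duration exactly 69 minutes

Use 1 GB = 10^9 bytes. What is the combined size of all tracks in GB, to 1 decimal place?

Track A: 3 h 54 min 26 s = 14,066 s; 352,800 × 14,066 × 4 × 8 = 158,799,513,600 bytes.
Track B: 36 minutes = 2,160 s; 37,800 × 2,160 × 4 × 8 = 2,612,736,000 bytes.
Track C: 64,000 × 225 × 4 × 1 = 57,600,000 bytes.
Track D: 6 minutes = 360 s; 24,000 × 360 × 4 × 2 = 69,120,000 bytes.
Track E: 96,000 × 99 × 2 × 1 = 19,008,000 bytes.
Track F: exactly 69 minutes = 4,140 s; 18,900 × 4,140 × 3 × 8 = 1,877,904,000 bytes.
Total = 163,435,881,600 bytes = 163.4 GB.

163.4 GB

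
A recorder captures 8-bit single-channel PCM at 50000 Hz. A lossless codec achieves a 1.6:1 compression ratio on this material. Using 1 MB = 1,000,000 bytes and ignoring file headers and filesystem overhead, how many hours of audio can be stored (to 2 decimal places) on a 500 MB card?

4.44 hours

Uncompressed byte rate = 50,000 × 1 × 1 = 50,000 bytes/s.
After 1.6:1 compression, effective rate ≈ 31250 bytes/s.
Capacity = 500 × 1,000,000 = 500,000,000 bytes.
500,000,000 / effective rate ≈ 16000 s → 4.44 hours.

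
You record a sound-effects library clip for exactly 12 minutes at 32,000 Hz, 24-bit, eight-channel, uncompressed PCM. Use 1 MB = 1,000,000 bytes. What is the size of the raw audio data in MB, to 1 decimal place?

Duration = exactly 12 minutes = 720 s.
Bytes = 32,000 samples/s × 720 s × 3 bytes/sample × 8 ch = 552,960,000 bytes.
552,960,000 / 1,000,000 = 553.0 MB.

553.0 MB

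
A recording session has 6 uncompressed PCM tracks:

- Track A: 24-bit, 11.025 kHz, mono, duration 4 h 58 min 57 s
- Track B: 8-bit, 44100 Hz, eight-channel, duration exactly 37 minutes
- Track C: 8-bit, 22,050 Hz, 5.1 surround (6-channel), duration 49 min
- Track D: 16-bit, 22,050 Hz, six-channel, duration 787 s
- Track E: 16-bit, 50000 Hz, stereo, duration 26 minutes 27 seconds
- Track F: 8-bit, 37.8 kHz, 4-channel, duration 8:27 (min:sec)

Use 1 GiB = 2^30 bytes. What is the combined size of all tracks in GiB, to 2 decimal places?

Track A: 4 h 58 min 57 s = 17,937 s; 11,025 × 17,937 × 3 × 1 = 593,266,275 bytes.
Track B: exactly 37 minutes = 2,220 s; 44,100 × 2,220 × 1 × 8 = 783,216,000 bytes.
Track C: 49 min = 2,940 s; 22,050 × 2,940 × 1 × 6 = 388,962,000 bytes.
Track D: 22,050 × 787 × 2 × 6 = 208,240,200 bytes.
Track E: 26 minutes 27 seconds = 1,587 s; 50,000 × 1,587 × 2 × 2 = 317,400,000 bytes.
Track F: 8:27 (min:sec) = 507 s; 37,800 × 507 × 1 × 4 = 76,658,400 bytes.
Total = 2,367,742,875 bytes = 2.21 GiB.

2.21 GiB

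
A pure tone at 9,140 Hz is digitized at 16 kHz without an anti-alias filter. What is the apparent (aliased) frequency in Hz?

6,860 Hz

Nyquist = 16,000/2 = 8,000 Hz; 9,140 Hz exceeds it.
Alias = |9,140 − 1×16,000| = |9,140 − 16,000| = 6,860 Hz.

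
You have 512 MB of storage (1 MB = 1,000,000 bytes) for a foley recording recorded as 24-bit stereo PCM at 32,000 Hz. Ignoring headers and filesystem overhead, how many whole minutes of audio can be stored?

44 minutes

Uncompressed byte rate = 32,000 × 3 × 2 = 192,000 bytes/s.
Capacity = 512 × 1,000,000 = 512,000,000 bytes.
512,000,000 / 192,000 ≈ 2666.67 s → 44 minutes.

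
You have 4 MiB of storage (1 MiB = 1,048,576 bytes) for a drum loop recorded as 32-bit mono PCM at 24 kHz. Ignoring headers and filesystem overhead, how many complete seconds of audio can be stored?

43 seconds

Uncompressed byte rate = 24,000 × 4 × 1 = 96,000 bytes/s.
Capacity = 4 × 1,048,576 = 4,194,304 bytes.
4,194,304 / 96,000 ≈ 43.69 s → 43 seconds.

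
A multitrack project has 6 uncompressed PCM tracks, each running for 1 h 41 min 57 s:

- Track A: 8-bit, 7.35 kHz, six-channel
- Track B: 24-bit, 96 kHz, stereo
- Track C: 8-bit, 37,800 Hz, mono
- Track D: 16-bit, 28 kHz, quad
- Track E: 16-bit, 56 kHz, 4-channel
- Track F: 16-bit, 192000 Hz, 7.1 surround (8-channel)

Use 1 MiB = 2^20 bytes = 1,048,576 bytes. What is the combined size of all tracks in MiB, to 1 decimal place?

25679.0 MiB

1 h 41 min 57 s = 6,117 s.
Track A: 7,350 × 6,117 × 1 × 6 = 269,759,700 bytes.
Track B: 96,000 × 6,117 × 3 × 2 = 3,523,392,000 bytes.
Track C: 37,800 × 6,117 × 1 × 1 = 231,222,600 bytes.
Track D: 28,000 × 6,117 × 2 × 4 = 1,370,208,000 bytes.
Track E: 56,000 × 6,117 × 2 × 4 = 2,740,416,000 bytes.
Track F: 192,000 × 6,117 × 2 × 8 = 18,791,424,000 bytes.
Total = 26,926,422,300 bytes = 25679.0 MiB.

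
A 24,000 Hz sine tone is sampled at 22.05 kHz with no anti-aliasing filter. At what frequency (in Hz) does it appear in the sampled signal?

1,950 Hz

Nyquist = 22,050/2 = 11,025 Hz; 24,000 Hz exceeds it.
Alias = |24,000 − 1×22,050| = |24,000 − 22,050| = 1,950 Hz.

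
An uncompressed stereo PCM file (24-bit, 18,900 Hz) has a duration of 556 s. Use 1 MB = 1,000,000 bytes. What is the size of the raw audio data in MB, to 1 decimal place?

63.1 MB

Bytes = 18,900 samples/s × 556 s × 3 bytes/sample × 2 ch = 63,050,400 bytes.
63,050,400 / 1,000,000 = 63.1 MB.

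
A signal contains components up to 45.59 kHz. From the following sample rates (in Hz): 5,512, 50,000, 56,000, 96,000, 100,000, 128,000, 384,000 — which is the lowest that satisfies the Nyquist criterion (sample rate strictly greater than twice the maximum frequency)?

Need sample rate > 2 × 45,590 = 91,180 Hz.
Lowest listed rate above 91,180 Hz is 96,000 Hz.

96,000 Hz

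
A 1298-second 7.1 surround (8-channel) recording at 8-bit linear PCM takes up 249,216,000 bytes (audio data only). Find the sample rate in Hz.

24,000 Hz

Bytes = sample_rate × seconds × bytes_per_sample × channels.
sample_rate = 249,216,000 / (1,298 × 1 × 8) = 249,216,000 / 10,384 = 24,000 Hz.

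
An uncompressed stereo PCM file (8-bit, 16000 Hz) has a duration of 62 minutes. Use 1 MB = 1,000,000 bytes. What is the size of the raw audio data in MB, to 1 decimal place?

119.0 MB

Duration = 62 minutes = 3,720 s.
Bytes = 16,000 samples/s × 3,720 s × 1 bytes/sample × 2 ch = 119,040,000 bytes.
119,040,000 / 1,000,000 = 119.0 MB.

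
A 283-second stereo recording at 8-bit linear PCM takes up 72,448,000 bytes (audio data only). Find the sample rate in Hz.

Bytes = sample_rate × seconds × bytes_per_sample × channels.
sample_rate = 72,448,000 / (283 × 1 × 2) = 72,448,000 / 566 = 128,000 Hz.

128,000 Hz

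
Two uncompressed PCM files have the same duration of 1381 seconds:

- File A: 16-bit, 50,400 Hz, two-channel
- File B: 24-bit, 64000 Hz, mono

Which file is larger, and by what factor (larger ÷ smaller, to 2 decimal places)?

File A, by a factor of 1.05

File A: 50,400 × 2 × 2 = 201,600 bytes/s.
File B: 64,000 × 3 × 1 = 192,000 bytes/s.
File A is larger; ratio = 278,409,600 / 265,152,000 = 1.05.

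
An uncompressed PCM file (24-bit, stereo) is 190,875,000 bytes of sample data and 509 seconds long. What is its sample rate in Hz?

Bytes = sample_rate × seconds × bytes_per_sample × channels.
sample_rate = 190,875,000 / (509 × 3 × 2) = 190,875,000 / 3,054 = 62,500 Hz.

62,500 Hz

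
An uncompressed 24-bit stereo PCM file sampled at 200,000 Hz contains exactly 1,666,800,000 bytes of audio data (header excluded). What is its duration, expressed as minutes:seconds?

23:09

Byte rate = 200,000 × 3 × 2 = 1,200,000 bytes/s.
Duration = 1,666,800,000 / 1,200,000 = 1,389 s.
1,389 s = 23:09.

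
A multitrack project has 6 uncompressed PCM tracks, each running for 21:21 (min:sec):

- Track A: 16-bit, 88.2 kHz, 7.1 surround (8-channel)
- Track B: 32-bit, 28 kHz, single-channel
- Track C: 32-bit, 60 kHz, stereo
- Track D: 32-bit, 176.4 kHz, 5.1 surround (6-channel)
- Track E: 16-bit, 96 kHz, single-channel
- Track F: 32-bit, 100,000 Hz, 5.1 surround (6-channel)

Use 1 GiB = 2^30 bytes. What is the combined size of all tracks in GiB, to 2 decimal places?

10.53 GiB

21:21 (min:sec) = 1,281 s.
Track A: 88,200 × 1,281 × 2 × 8 = 1,807,747,200 bytes.
Track B: 28,000 × 1,281 × 4 × 1 = 143,472,000 bytes.
Track C: 60,000 × 1,281 × 4 × 2 = 614,880,000 bytes.
Track D: 176,400 × 1,281 × 4 × 6 = 5,423,241,600 bytes.
Track E: 96,000 × 1,281 × 2 × 1 = 245,952,000 bytes.
Track F: 100,000 × 1,281 × 4 × 6 = 3,074,400,000 bytes.
Total = 11,309,692,800 bytes = 10.53 GiB.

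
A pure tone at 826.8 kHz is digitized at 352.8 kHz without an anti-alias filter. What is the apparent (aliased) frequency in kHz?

Nyquist = 352,800/2 = 176,400 Hz; 826,800 Hz exceeds it.
Alias = |826,800 − 2×352,800| = |826,800 − 705,600| = 121,200 Hz = 121.2 kHz.

121.2 kHz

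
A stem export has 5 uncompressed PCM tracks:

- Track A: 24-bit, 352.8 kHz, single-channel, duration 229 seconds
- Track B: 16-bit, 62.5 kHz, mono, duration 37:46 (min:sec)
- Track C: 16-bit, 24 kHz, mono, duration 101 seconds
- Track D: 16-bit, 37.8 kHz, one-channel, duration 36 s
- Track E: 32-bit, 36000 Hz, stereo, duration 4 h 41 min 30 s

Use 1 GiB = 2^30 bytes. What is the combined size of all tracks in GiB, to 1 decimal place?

5.0 GiB

Track A: 352,800 × 229 × 3 × 1 = 242,373,600 bytes.
Track B: 37:46 (min:sec) = 2,266 s; 62,500 × 2,266 × 2 × 1 = 283,250,000 bytes.
Track C: 24,000 × 101 × 2 × 1 = 4,848,000 bytes.
Track D: 37,800 × 36 × 2 × 1 = 2,721,600 bytes.
Track E: 4 h 41 min 30 s = 16,890 s; 36,000 × 16,890 × 4 × 2 = 4,864,320,000 bytes.
Total = 5,397,513,200 bytes = 5.0 GiB.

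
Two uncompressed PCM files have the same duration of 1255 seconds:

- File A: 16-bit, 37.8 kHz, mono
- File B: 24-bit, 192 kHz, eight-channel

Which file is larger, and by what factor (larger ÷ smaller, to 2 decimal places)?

File A: 37,800 × 2 × 1 = 75,600 bytes/s.
File B: 192,000 × 3 × 8 = 4,608,000 bytes/s.
File B is larger; ratio = 5,783,040,000 / 94,878,000 = 60.95.

File B, by a factor of 60.95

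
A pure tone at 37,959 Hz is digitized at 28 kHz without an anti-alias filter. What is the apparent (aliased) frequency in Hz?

Nyquist = 28,000/2 = 14,000 Hz; 37,959 Hz exceeds it.
Alias = |37,959 − 1×28,000| = |37,959 − 28,000| = 9,959 Hz.

9,959 Hz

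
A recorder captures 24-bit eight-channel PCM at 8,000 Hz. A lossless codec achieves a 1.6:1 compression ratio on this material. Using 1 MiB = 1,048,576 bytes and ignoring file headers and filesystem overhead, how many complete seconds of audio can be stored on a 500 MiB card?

Uncompressed byte rate = 8,000 × 3 × 8 = 192,000 bytes/s.
After 1.6:1 compression, effective rate ≈ 120000 bytes/s.
Capacity = 500 × 1,048,576 = 524,288,000 bytes.
524,288,000 / effective rate ≈ 4369.07 s → 4,369 seconds.

4,369 seconds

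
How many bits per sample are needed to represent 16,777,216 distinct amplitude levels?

log2(16,777,216) = 24.

24 bits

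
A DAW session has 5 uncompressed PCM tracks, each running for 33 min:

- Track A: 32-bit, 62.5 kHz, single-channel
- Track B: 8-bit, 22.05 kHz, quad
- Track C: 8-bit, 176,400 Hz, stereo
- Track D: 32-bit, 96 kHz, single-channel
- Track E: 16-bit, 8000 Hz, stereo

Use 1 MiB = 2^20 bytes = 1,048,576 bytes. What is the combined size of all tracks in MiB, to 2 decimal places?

2090.32 MiB

33 min = 1,980 s.
Track A: 62,500 × 1,980 × 4 × 1 = 495,000,000 bytes.
Track B: 22,050 × 1,980 × 1 × 4 = 174,636,000 bytes.
Track C: 176,400 × 1,980 × 1 × 2 = 698,544,000 bytes.
Track D: 96,000 × 1,980 × 4 × 1 = 760,320,000 bytes.
Track E: 8,000 × 1,980 × 2 × 2 = 63,360,000 bytes.
Total = 2,191,860,000 bytes = 2090.32 MiB.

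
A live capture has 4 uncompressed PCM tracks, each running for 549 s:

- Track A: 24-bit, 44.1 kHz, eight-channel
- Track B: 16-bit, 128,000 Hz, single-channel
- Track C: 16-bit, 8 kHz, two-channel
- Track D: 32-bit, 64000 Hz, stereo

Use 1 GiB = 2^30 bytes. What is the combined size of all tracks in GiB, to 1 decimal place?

Track A: 44,100 × 549 × 3 × 8 = 581,061,600 bytes.
Track B: 128,000 × 549 × 2 × 1 = 140,544,000 bytes.
Track C: 8,000 × 549 × 2 × 2 = 17,568,000 bytes.
Track D: 64,000 × 549 × 4 × 2 = 281,088,000 bytes.
Total = 1,020,261,600 bytes = 1.0 GiB.

1.0 GiB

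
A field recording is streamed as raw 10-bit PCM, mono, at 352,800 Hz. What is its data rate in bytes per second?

441,000 bytes/s

Bit rate = 352,800 × 10 × 1 = 3,528,000 bits/s.
3,528,000 / 8 = 441,000 bytes/s.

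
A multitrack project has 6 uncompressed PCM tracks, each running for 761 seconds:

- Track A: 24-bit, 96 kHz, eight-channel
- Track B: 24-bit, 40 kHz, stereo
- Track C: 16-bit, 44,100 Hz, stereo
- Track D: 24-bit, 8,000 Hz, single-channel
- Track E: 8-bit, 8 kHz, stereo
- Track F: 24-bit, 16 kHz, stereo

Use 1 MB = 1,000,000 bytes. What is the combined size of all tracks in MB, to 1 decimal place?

2173.7 MB

Track A: 96,000 × 761 × 3 × 8 = 1,753,344,000 bytes.
Track B: 40,000 × 761 × 3 × 2 = 182,640,000 bytes.
Track C: 44,100 × 761 × 2 × 2 = 134,240,400 bytes.
Track D: 8,000 × 761 × 3 × 1 = 18,264,000 bytes.
Track E: 8,000 × 761 × 1 × 2 = 12,176,000 bytes.
Track F: 16,000 × 761 × 3 × 2 = 73,056,000 bytes.
Total = 2,173,720,400 bytes = 2173.7 MB.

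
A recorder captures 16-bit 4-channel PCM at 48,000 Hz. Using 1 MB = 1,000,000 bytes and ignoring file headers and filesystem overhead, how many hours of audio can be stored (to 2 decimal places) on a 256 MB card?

0.19 hours

Uncompressed byte rate = 48,000 × 2 × 4 = 384,000 bytes/s.
Capacity = 256 × 1,000,000 = 256,000,000 bytes.
256,000,000 / 384,000 ≈ 666.67 s → 0.19 hours.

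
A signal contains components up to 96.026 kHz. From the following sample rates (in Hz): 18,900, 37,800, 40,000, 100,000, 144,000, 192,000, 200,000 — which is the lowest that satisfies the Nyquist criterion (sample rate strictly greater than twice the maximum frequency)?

Need sample rate > 2 × 96,026 = 192,052 Hz.
Lowest listed rate above 192,052 Hz is 200,000 Hz.

200,000 Hz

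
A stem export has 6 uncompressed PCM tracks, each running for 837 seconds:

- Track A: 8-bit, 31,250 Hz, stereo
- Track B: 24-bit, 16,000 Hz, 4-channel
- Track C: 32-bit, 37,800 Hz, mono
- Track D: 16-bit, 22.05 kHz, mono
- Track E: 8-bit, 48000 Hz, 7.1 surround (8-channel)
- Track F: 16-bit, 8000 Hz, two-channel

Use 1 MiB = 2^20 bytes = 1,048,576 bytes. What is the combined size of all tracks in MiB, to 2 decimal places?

691.10 MiB

Track A: 31,250 × 837 × 1 × 2 = 52,312,500 bytes.
Track B: 16,000 × 837 × 3 × 4 = 160,704,000 bytes.
Track C: 37,800 × 837 × 4 × 1 = 126,554,400 bytes.
Track D: 22,050 × 837 × 2 × 1 = 36,911,700 bytes.
Track E: 48,000 × 837 × 1 × 8 = 321,408,000 bytes.
Track F: 8,000 × 837 × 2 × 2 = 26,784,000 bytes.
Total = 724,674,600 bytes = 691.10 MiB.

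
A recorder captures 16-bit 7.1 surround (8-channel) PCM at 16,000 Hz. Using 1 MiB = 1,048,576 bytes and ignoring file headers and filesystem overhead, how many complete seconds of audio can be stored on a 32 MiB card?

131 seconds

Uncompressed byte rate = 16,000 × 2 × 8 = 256,000 bytes/s.
Capacity = 32 × 1,048,576 = 33,554,432 bytes.
33,554,432 / 256,000 ≈ 131.07 s → 131 seconds.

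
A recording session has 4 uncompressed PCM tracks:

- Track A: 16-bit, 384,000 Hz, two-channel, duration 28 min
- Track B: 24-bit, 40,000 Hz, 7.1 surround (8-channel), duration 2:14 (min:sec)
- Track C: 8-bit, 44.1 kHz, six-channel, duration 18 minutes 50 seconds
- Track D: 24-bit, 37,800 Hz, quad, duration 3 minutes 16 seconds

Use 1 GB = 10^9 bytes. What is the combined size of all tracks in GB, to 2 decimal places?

3.10 GB

Track A: 28 min = 1,680 s; 384,000 × 1,680 × 2 × 2 = 2,580,480,000 bytes.
Track B: 2:14 (min:sec) = 134 s; 40,000 × 134 × 3 × 8 = 128,640,000 bytes.
Track C: 18 minutes 50 seconds = 1,130 s; 44,100 × 1,130 × 1 × 6 = 298,998,000 bytes.
Track D: 3 minutes 16 seconds = 196 s; 37,800 × 196 × 3 × 4 = 88,905,600 bytes.
Total = 3,097,023,600 bytes = 3.10 GB.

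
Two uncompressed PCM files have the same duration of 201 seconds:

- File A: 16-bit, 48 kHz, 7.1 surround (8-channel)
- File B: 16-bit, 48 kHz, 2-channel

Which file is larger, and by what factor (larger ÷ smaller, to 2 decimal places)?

File A, by a factor of 4.00

File A: 48,000 × 2 × 8 = 768,000 bytes/s.
File B: 48,000 × 2 × 2 = 192,000 bytes/s.
File A is larger; ratio = 154,368,000 / 38,592,000 = 4.00.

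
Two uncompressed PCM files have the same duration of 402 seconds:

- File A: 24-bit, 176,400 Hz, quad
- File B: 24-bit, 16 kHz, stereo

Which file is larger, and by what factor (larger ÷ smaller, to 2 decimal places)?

File A, by a factor of 22.05

File A: 176,400 × 3 × 4 = 2,116,800 bytes/s.
File B: 16,000 × 3 × 2 = 96,000 bytes/s.
File A is larger; ratio = 850,953,600 / 38,592,000 = 22.05.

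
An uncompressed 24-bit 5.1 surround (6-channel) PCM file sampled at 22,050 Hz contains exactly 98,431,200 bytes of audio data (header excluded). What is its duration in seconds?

248 seconds

Byte rate = 22,050 × 3 × 6 = 396,900 bytes/s.
Duration = 98,431,200 / 396,900 = 248 s.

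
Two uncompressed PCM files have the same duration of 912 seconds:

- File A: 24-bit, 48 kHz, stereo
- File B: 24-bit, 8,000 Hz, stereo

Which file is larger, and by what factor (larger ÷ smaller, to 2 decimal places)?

File A: 48,000 × 3 × 2 = 288,000 bytes/s.
File B: 8,000 × 3 × 2 = 48,000 bytes/s.
File A is larger; ratio = 262,656,000 / 43,776,000 = 6.00.

File A, by a factor of 6.00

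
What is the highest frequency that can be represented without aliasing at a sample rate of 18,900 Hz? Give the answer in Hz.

Nyquist frequency = sample rate / 2 = 18,900 / 2 = 9,450 Hz.

9,450 Hz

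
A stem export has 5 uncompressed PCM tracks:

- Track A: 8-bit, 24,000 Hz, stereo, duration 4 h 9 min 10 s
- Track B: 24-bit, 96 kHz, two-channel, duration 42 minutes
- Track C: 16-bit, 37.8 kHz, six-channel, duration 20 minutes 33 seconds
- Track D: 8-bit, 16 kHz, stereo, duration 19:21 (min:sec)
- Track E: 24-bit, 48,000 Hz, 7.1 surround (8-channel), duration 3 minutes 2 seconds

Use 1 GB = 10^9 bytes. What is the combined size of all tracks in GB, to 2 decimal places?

2.98 GB

Track A: 4 h 9 min 10 s = 14,950 s; 24,000 × 14,950 × 1 × 2 = 717,600,000 bytes.
Track B: 42 minutes = 2,520 s; 96,000 × 2,520 × 3 × 2 = 1,451,520,000 bytes.
Track C: 20 minutes 33 seconds = 1,233 s; 37,800 × 1,233 × 2 × 6 = 559,288,800 bytes.
Track D: 19:21 (min:sec) = 1,161 s; 16,000 × 1,161 × 1 × 2 = 37,152,000 bytes.
Track E: 3 minutes 2 seconds = 182 s; 48,000 × 182 × 3 × 8 = 209,664,000 bytes.
Total = 2,975,224,800 bytes = 2.98 GB.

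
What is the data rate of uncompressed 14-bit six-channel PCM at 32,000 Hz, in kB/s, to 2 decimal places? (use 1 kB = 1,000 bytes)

336.00 kB/s

Bit rate = 32,000 × 14 × 6 = 2,688,000 bits/s.
2,688,000 / 8 = 336,000 B/s = 336.00 kB/s.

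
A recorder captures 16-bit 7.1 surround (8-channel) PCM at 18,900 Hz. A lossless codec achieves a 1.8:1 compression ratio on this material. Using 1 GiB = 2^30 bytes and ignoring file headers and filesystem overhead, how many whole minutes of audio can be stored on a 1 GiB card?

106 minutes

Uncompressed byte rate = 18,900 × 2 × 8 = 302,400 bytes/s.
After 1.8:1 compression, effective rate ≈ 168000 bytes/s.
Capacity = 1 × 1,073,741,824 = 1,073,741,824 bytes.
1,073,741,824 / effective rate ≈ 6391.32 s → 106 minutes.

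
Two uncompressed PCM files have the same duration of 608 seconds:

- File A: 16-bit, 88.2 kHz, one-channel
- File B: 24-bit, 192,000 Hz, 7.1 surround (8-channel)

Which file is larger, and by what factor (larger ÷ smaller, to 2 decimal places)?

File B, by a factor of 26.12

File A: 88,200 × 2 × 1 = 176,400 bytes/s.
File B: 192,000 × 3 × 8 = 4,608,000 bytes/s.
File B is larger; ratio = 2,801,664,000 / 107,251,200 = 26.12.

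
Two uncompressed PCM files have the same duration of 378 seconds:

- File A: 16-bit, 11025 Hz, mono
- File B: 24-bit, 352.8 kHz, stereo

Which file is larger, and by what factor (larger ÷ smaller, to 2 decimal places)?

File B, by a factor of 96.00

File A: 11,025 × 2 × 1 = 22,050 bytes/s.
File B: 352,800 × 3 × 2 = 2,116,800 bytes/s.
File B is larger; ratio = 800,150,400 / 8,334,900 = 96.00.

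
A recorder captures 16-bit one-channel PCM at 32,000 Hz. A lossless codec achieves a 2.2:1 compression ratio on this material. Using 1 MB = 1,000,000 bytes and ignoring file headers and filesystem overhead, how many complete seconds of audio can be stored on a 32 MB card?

1,100 seconds

Uncompressed byte rate = 32,000 × 2 × 1 = 64,000 bytes/s.
After 2.2:1 compression, effective rate ≈ 29090.91 bytes/s.
Capacity = 32 × 1,000,000 = 32,000,000 bytes.
32,000,000 / effective rate ≈ 1100 s → 1,100 seconds.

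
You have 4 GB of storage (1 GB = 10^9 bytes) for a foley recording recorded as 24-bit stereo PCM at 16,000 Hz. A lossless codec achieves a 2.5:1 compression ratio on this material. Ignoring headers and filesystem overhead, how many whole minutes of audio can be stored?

Uncompressed byte rate = 16,000 × 3 × 2 = 96,000 bytes/s.
After 2.5:1 compression, effective rate ≈ 38400 bytes/s.
Capacity = 4 × 1,000,000,000 = 4,000,000,000 bytes.
4,000,000,000 / effective rate ≈ 104166.67 s → 1,736 minutes.

1,736 minutes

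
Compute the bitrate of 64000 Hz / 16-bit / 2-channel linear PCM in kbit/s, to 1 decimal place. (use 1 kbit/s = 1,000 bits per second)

Bit rate = 64,000 × 16 × 2 = 2,048,000 bits/s.
= 2048.0 kbit/s.

2048.0 kbit/s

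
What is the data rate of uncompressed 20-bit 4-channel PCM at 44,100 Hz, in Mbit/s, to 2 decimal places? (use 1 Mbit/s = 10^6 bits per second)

Bit rate = 44,100 × 20 × 4 = 3,528,000 bits/s.
= 3.53 Mbit/s.

3.53 Mbit/s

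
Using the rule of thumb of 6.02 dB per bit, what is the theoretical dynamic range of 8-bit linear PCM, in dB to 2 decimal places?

48.16 dB

8 × 6.02 = 48.16 dB.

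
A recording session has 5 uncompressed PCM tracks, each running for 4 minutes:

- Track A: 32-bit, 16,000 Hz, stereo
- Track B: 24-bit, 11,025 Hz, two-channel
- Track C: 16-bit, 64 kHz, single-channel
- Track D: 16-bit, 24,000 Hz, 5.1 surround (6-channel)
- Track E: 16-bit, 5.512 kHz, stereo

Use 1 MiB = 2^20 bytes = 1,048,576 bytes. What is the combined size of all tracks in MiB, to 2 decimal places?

144.70 MiB

4 minutes = 240 s.
Track A: 16,000 × 240 × 4 × 2 = 30,720,000 bytes.
Track B: 11,025 × 240 × 3 × 2 = 15,876,000 bytes.
Track C: 64,000 × 240 × 2 × 1 = 30,720,000 bytes.
Track D: 24,000 × 240 × 2 × 6 = 69,120,000 bytes.
Track E: 5,512 × 240 × 2 × 2 = 5,291,520 bytes.
Total = 151,727,520 bytes = 144.70 MiB.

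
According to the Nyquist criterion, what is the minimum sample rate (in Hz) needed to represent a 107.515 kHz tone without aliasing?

215,030 Hz

Minimum sample rate = 2 × 107,515 Hz = 215,030 Hz.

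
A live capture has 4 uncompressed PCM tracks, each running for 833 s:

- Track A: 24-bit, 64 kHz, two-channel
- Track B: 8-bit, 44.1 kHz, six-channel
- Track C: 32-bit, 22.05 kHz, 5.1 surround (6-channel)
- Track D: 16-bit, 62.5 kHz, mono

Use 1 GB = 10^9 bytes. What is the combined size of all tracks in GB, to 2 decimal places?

1.09 GB

Track A: 64,000 × 833 × 3 × 2 = 319,872,000 bytes.
Track B: 44,100 × 833 × 1 × 6 = 220,411,800 bytes.
Track C: 22,050 × 833 × 4 × 6 = 440,823,600 bytes.
Track D: 62,500 × 833 × 2 × 1 = 104,125,000 bytes.
Total = 1,085,232,400 bytes = 1.09 GB.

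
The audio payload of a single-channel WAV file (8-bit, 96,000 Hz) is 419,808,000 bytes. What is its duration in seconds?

4,373 seconds

Byte rate = 96,000 × 1 × 1 = 96,000 bytes/s.
Duration = 419,808,000 / 96,000 = 4,373 s.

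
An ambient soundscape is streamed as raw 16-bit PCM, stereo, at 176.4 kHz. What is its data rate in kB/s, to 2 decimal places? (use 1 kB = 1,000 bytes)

Bit rate = 176,400 × 16 × 2 = 5,644,800 bits/s.
5,644,800 / 8 = 705,600 B/s = 705.60 kB/s.

705.60 kB/s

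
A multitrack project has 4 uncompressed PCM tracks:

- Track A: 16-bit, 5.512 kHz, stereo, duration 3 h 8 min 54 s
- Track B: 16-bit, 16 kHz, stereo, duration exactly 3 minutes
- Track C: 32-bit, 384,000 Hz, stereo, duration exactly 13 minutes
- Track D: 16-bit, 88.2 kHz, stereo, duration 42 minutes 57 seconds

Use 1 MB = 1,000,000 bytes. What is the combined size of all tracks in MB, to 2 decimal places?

Track A: 3 h 8 min 54 s = 11,334 s; 5,512 × 11,334 × 2 × 2 = 249,892,032 bytes.
Track B: exactly 3 minutes = 180 s; 16,000 × 180 × 2 × 2 = 11,520,000 bytes.
Track C: exactly 13 minutes = 780 s; 384,000 × 780 × 4 × 2 = 2,396,160,000 bytes.
Track D: 42 minutes 57 seconds = 2,577 s; 88,200 × 2,577 × 2 × 2 = 909,165,600 bytes.
Total = 3,566,737,632 bytes = 3566.74 MB.

3566.74 MB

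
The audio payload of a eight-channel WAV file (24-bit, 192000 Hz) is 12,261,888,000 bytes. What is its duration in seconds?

2,661 seconds

Byte rate = 192,000 × 3 × 8 = 4,608,000 bytes/s.
Duration = 12,261,888,000 / 4,608,000 = 2,661 s.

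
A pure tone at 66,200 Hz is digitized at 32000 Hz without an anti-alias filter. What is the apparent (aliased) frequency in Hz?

Nyquist = 32,000/2 = 16,000 Hz; 66,200 Hz exceeds it.
Alias = |66,200 − 2×32,000| = |66,200 − 64,000| = 2,200 Hz.

2,200 Hz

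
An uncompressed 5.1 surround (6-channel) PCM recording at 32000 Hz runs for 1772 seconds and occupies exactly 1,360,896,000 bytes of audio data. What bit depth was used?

Bytes per sample = 1,360,896,000 / (32,000 × 1,772 × 6) = 1,360,896,000 / 340,224,000 = 4.
Bit depth = 4 × 8 = 32 bits.

32 bits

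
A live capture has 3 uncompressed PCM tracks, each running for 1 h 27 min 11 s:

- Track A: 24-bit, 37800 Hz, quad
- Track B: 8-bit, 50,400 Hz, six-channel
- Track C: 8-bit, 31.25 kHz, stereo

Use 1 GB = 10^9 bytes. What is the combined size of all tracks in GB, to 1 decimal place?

1 h 27 min 11 s = 5,231 s.
Track A: 37,800 × 5,231 × 3 × 4 = 2,372,781,600 bytes.
Track B: 50,400 × 5,231 × 1 × 6 = 1,581,854,400 bytes.
Track C: 31,250 × 5,231 × 1 × 2 = 326,937,500 bytes.
Total = 4,281,573,500 bytes = 4.3 GB.

4.3 GB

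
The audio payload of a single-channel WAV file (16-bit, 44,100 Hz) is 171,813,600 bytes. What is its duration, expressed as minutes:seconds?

32:28

Byte rate = 44,100 × 2 × 1 = 88,200 bytes/s.
Duration = 171,813,600 / 88,200 = 1,948 s.
1,948 s = 32:28.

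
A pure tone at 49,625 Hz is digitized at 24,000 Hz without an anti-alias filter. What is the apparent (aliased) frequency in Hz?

1,625 Hz

Nyquist = 24,000/2 = 12,000 Hz; 49,625 Hz exceeds it.
Alias = |49,625 − 2×24,000| = |49,625 − 48,000| = 1,625 Hz.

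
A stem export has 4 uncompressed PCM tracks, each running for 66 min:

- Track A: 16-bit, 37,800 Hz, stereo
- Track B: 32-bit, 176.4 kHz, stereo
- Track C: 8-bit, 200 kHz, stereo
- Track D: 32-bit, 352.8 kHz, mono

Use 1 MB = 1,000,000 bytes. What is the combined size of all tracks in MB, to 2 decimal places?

13359.46 MB

66 min = 3,960 s.
Track A: 37,800 × 3,960 × 2 × 2 = 598,752,000 bytes.
Track B: 176,400 × 3,960 × 4 × 2 = 5,588,352,000 bytes.
Track C: 200,000 × 3,960 × 1 × 2 = 1,584,000,000 bytes.
Track D: 352,800 × 3,960 × 4 × 1 = 5,588,352,000 bytes.
Total = 13,359,456,000 bytes = 13359.46 MB.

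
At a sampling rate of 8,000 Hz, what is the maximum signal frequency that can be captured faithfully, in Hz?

4,000 Hz

Nyquist frequency = sample rate / 2 = 8,000 / 2 = 4,000 Hz.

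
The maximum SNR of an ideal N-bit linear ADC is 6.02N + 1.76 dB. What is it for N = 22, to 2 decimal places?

134.20 dB

6.02 × 22 + 1.76 = 134.20 dB.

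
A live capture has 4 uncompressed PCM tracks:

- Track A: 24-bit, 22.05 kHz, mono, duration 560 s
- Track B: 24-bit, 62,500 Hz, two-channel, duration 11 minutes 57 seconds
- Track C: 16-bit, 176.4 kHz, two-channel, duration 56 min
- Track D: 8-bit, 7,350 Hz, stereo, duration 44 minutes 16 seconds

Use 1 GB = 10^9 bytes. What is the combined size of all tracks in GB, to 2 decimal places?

Track A: 22,050 × 560 × 3 × 1 = 37,044,000 bytes.
Track B: 11 minutes 57 seconds = 717 s; 62,500 × 717 × 3 × 2 = 268,875,000 bytes.
Track C: 56 min = 3,360 s; 176,400 × 3,360 × 2 × 2 = 2,370,816,000 bytes.
Track D: 44 minutes 16 seconds = 2,656 s; 7,350 × 2,656 × 1 × 2 = 39,043,200 bytes.
Total = 2,715,778,200 bytes = 2.72 GB.

2.72 GB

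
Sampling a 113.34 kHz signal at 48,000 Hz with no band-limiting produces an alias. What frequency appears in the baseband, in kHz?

17.34 kHz

Nyquist = 48,000/2 = 24,000 Hz; 113,340 Hz exceeds it.
Alias = |113,340 − 2×48,000| = |113,340 − 96,000| = 17,340 Hz = 17.34 kHz.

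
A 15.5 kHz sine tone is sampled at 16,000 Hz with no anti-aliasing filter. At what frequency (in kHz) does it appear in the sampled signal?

Nyquist = 16,000/2 = 8,000 Hz; 15,500 Hz exceeds it.
Alias = |15,500 − 1×16,000| = |15,500 − 16,000| = 500 Hz = 0.5 kHz.

0.5 kHz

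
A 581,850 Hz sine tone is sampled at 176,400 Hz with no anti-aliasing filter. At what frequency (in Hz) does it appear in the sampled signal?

Nyquist = 176,400/2 = 88,200 Hz; 581,850 Hz exceeds it.
Alias = |581,850 − 3×176,400| = |581,850 − 529,200| = 52,650 Hz.

52,650 Hz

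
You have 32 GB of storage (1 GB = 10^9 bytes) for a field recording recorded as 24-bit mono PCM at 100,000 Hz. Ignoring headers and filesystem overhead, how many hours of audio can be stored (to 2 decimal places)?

Uncompressed byte rate = 100,000 × 3 × 1 = 300,000 bytes/s.
Capacity = 32 × 1,000,000,000 = 32,000,000,000 bytes.
32,000,000,000 / 300,000 ≈ 106666.67 s → 29.63 hours.

29.63 hours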